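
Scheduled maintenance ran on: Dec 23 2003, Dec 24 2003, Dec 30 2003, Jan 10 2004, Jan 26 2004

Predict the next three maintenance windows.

The spacing grows by 5 each time: 1, 6, 11, 16 days.
Next gap: 21 days. Jan 26 2004 + 21 days = Feb 16 2004.
Next gap: 26 days. Feb 16 2004 + 26 days = Mar 13 2004.
Next gap: 31 days. Mar 13 2004 + 31 days = Apr 13 2004.

Feb 16 2004, Mar 13 2004, Apr 13 2004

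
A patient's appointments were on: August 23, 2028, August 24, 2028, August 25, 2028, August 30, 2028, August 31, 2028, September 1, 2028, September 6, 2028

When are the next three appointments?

The gap pattern 1, 1, 5, 1, 1, 5 repeats every 3 events.
These are the Wednesdays, Thursdays and Fridays of each week.
The following Thursday is September 7, 2028.
The following Friday is September 8, 2028.
Next Wednesday: September 13, 2028.

September 7, 2028; September 8, 2028; September 13, 2028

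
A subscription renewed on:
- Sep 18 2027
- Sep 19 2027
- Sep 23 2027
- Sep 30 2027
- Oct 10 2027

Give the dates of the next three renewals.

Gaps: 1, 4, 7, 10 days — each gap is 3 larger than the previous one.
Next gap: 13 days. Oct 10 2027 + 13 days = Oct 23 2027.
Next gap: 16 days. Oct 23 2027 + 16 days = Nov 8 2027.
Next gap: 19 days. Nov 8 2027 + 19 days = Nov 27 2027.

Oct 23 2027, Nov 8 2027, Nov 27 2027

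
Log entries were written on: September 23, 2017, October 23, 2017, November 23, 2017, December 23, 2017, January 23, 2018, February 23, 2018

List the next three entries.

March 23, 2018; April 23, 2018; May 23, 2018

Each date is the 23rd; the gaps (30, 31, 30, 31, 31) track the month lengths.
The rule is the 23rd of each month.
Next: March 2018 → March 23, 2018.
April 2018: April 23, 2018.
May 2018: May 23, 2018.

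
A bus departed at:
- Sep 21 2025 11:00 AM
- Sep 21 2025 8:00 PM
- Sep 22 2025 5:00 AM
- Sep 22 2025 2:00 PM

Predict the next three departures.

Spacing: 9, 9, 9 h — constant 9 h.
Sep 22 2025 2:00 PM + 9 h = Sep 22 2025 11:00 PM.
Sep 22 2025 11:00 PM + 9 h = Sep 23 2025 8:00 AM.
Sep 23 2025 8:00 AM + 9 h = Sep 23 2025 5:00 PM.

Sep 22 2025 11:00 PM, Sep 23 2025 8:00 AM, Sep 23 2025 5:00 PM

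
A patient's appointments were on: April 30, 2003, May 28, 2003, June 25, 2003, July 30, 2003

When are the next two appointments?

These are Wednesdays with 28, 28, 35-day gaps.
Each is the final Wednesday of its month — April 30, 2003 is past the 28th, so '4th Wednesday' doesn't fit.
Last Wednesday of August 2003: August 27, 2003.
Last Wednesday of September 2003: September 24, 2003.

August 27, 2003; September 24, 2003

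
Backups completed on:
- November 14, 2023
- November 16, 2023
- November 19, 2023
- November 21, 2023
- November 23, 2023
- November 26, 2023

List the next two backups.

November 28, 2023; November 30, 2023

The gap pattern 2, 3, 2, 2, 3 repeats every 3 events.
These are the Tuesdays, Thursdays and Sundays of each week.
Next Tuesday: November 28, 2023.
Next Thursday: November 30, 2023.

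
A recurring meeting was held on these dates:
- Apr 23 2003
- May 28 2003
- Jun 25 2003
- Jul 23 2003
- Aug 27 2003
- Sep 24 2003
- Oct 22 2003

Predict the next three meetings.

These are Wednesdays at 28- or 35-day spacing (35, 28, 28, 35, 28, 28).
The pattern: 4th Wednesday of the month.
November 2003 — 4th Wednesday is Nov 26 2003.
December 2003 — 4th Wednesday is Dec 24 2003.
January 2004 — 4th Wednesday is Jan 28 2004.

Nov 26 2003, Dec 24 2003, Jan 28 2004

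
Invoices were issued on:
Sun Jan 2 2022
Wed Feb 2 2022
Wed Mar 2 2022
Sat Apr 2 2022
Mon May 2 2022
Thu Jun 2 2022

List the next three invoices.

Sat Jul 2 2022, Tue Aug 2 2022, Fri Sep 2 2022

Gaps: 31, 28, 31, 30, 31 days — not constant. Every event is on the 2nd of the month.
Pattern: the 2nd of each month.
Next: July 2022 → Sat Jul 2 2022.
August 2022: Tue Aug 2 2022.
September 2022: Fri Sep 2 2022.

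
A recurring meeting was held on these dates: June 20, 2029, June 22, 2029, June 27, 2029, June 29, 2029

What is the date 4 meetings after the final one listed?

Every event lands on a Wednesday or Friday (gaps cycle 2, 5, 2).
So the schedule is: every Wednesday and Friday.
The following Wednesday is July 4, 2029.
Next Friday: July 6, 2029.
The following Wednesday is July 11, 2029.
Next Friday: July 13, 2029.

July 13, 2029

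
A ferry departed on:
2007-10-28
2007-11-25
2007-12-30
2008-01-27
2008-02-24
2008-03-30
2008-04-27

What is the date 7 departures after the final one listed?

2008-11-30

All Sundays; the gaps (28, 35, 28, 28, 35, 28) vary with month length.
This is the last Sunday of each month.
Last Sunday of May 2008: 2008-05-25.
Last Sunday of June 2008: 2008-06-29.
Last Sunday of July 2008: 2008-07-27.
Last Sunday of August 2008: 2008-08-31.
September 2008 ends with Sunday 2008-09-28.
October 2008 ends with Sunday 2008-10-26.
November 2008 ends with Sunday 2008-11-30.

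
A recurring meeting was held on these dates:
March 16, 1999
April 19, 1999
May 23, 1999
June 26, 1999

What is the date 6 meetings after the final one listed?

Gaps between consecutive events: 34, 34, 34 days — a constant 34-day interval.
June 26, 1999 + 34 days = July 30, 1999.
July 30, 1999 + 34 days = September 2, 1999.
September 2, 1999 + 34 days = October 6, 1999.
October 6, 1999 + 34 days = November 9, 1999.
November 9, 1999 + 34 days = December 13, 1999.
December 13, 1999 + 34 days = January 16, 2000.

January 16, 2000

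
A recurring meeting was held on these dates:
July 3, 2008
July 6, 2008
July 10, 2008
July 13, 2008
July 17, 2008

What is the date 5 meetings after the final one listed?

August 3, 2008

Every event lands on a Thursday or Sunday (gaps cycle 3, 4, 3, 4).
So the schedule is: every Thursday and Sunday.
The following Sunday is July 20, 2008.
The following Thursday is July 24, 2008.
The following Sunday is July 27, 2008.
The following Thursday is July 31, 2008.
The following Sunday is August 3, 2008.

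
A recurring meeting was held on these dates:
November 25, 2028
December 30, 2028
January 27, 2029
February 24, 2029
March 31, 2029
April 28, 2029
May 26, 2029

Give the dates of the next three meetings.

These are Saturdays with 35, 28, 28, 35, 28, 28-day gaps.
Each is the final Saturday of its month — December 30, 2028 is past the 28th, so '4th Saturday' doesn't fit.
Last Saturday of June 2029: June 30, 2029.
Last Saturday of July 2029: July 28, 2029.
August 2029 ends with Saturday August 25, 2029.

June 30, 2029; July 28, 2029; August 25, 2029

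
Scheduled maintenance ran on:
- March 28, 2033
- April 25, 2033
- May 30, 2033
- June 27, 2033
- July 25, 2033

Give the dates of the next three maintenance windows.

Every date is a Monday; gaps 28, 35, 28, 28 days.
Each is the last Monday of its month (at least one falls on the 29th or later, ruling out '4th Monday').
Last Monday of August 2033: August 29, 2033.
September 2033 ends with Monday September 26, 2033.
Last Monday of October 2033: October 31, 2033.

August 29, 2033; September 26, 2033; October 31, 2033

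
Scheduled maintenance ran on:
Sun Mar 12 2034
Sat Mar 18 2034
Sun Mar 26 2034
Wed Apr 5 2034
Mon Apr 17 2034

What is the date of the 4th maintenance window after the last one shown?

Sat Jun 24 2034

Intervals are 6, 8, 10, 12 days — an arithmetic progression with common difference 2.
Next gap: 14 days. Mon Apr 17 2034 + 14 days = Mon May 1 2034.
Next gap: 16 days. Mon May 1 2034 + 16 days = Wed May 17 2034.
Next gap: 18 days. Wed May 17 2034 + 18 days = Sun Jun 4 2034.
Next gap: 20 days. Sun Jun 4 2034 + 20 days = Sat Jun 24 2034.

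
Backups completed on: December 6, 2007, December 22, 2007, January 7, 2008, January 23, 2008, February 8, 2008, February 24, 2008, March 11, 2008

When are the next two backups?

March 27, 2008; April 12, 2008

The spacing is 16, 16, 16, 16, 16, 16 days — always 16 days.
March 11, 2008 + 16 days = March 27, 2008.
March 27, 2008 + 16 days = April 12, 2008.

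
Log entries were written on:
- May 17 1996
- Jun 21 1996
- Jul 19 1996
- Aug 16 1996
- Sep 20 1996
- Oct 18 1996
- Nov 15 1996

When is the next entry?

These are Fridays at 28- or 35-day spacing (35, 28, 28, 35, 28, 28).
The pattern: 3rd Friday of the month.
December 1996 — 3rd Friday is Dec 20 1996.

Dec 20 1996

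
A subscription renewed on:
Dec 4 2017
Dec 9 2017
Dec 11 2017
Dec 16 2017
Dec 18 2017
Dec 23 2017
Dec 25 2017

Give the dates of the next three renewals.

The gap pattern 5, 2, 5, 2, 5, 2 repeats every 2 events.
These are the Mondays and Saturdays of each week.
The following Saturday is Dec 30 2017.
The following Monday is Jan 1 2018.
The following Saturday is Jan 6 2018.

Dec 30 2017, Jan 1 2018, Jan 6 2018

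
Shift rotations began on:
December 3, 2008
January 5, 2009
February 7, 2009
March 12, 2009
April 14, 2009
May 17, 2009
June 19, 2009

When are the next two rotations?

The spacing is 33, 33, 33, 33, 33, 33 days — always 33 days.
June 19, 2009 + 33 days = July 22, 2009.
July 22, 2009 + 33 days = August 24, 2009.

July 22, 2009; August 24, 2009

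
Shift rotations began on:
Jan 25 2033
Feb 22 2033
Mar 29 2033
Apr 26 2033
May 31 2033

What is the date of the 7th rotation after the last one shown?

All Tuesdays; the gaps (28, 35, 28, 35) vary with month length.
This is the last Tuesday of each month.
June 2033 ends with Tuesday Jun 28 2033.
Last Tuesday of July 2033: Jul 26 2033.
Last Tuesday of August 2033: Aug 30 2033.
September 2033 ends with Tuesday Sep 27 2033.
Last Tuesday of October 2033: Oct 25 2033.
Last Tuesday of November 2033: Nov 29 2033.
Last Tuesday of December 2033: Dec 27 2033.

Dec 27 2033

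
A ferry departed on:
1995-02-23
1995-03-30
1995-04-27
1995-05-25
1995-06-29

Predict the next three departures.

All Thursdays; the gaps (35, 28, 28, 35) vary with month length.
This is the last Thursday of each month.
July 1995 ends with Thursday 1995-07-27.
August 1995 ends with Thursday 1995-08-31.
September 1995 ends with Thursday 1995-09-28.

1995-07-27, 1995-08-31, 1995-09-28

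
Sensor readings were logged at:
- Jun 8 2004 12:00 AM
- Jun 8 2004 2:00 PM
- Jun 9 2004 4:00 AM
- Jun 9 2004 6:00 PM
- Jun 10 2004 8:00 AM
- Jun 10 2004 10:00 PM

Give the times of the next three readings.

Jun 11 2004 12:00 PM, Jun 12 2004 2:00 AM, Jun 12 2004 4:00 PM

Spacing: 14, 14, 14, 14, 14 h — constant 14 h.
Jun 10 2004 10:00 PM + 14 h = Jun 11 2004 12:00 PM.
Jun 11 2004 12:00 PM + 14 h = Jun 12 2004 2:00 AM.
Jun 12 2004 2:00 AM + 14 h = Jun 12 2004 4:00 PM.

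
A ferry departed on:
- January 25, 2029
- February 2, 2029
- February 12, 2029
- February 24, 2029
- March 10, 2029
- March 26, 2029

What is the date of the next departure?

April 13, 2029

Intervals are 8, 10, 12, 14, 16 days — an arithmetic progression with common difference 2.
Next gap: 18 days. March 26, 2029 + 18 days = April 13, 2029.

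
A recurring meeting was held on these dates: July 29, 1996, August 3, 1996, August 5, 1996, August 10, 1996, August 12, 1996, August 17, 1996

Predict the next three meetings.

August 19, 1996; August 24, 1996; August 26, 1996

Every event lands on a Monday or Saturday (gaps cycle 5, 2, 5, 2, 5).
So the schedule is: every Monday and Saturday.
The following Monday is August 19, 1996.
The following Saturday is August 24, 1996.
The following Monday is August 26, 1996.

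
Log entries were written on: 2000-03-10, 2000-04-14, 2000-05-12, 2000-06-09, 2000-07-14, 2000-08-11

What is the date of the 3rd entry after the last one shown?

These are Fridays at 28- or 35-day spacing (35, 28, 28, 35, 28).
The pattern: 2nd Friday of the month.
2nd Friday of September 2000: 2000-09-08.
October 2000 — 2nd Friday is 2000-10-13.
2nd Friday of November 2000: 2000-11-10.

2000-11-10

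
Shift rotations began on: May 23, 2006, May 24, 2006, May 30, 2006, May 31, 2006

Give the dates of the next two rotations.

June 6, 2006; June 7, 2006

Gaps: 1, 6, 1 days — not constant, but cyclic with period 2.
The events fall on every Tuesday and Wednesday.
The following Tuesday is June 6, 2006.
The following Wednesday is June 7, 2006.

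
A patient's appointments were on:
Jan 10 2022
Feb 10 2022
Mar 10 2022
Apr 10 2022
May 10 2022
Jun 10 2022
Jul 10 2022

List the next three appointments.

The day-of-month is always 10 (31, 28, 31, 30, 31, 30 days between events).
So this recurs on the 10th of each month.
August 2022: Aug 10 2022.
September 2022: Sep 10 2022.
October 2022: Oct 10 2022.

Aug 10 2022, Sep 10 2022, Oct 10 2022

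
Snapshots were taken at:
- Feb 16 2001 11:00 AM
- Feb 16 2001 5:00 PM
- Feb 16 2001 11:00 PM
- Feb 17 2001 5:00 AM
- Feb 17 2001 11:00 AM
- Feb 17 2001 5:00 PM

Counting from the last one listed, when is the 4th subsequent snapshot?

Feb 18 2001 5:00 PM

Gaps: 6, 6, 6, 6, 6 hours — each event is 6 hours after the previous one.
Feb 17 2001 5:00 PM + 6 h = Feb 17 2001 11:00 PM.
Feb 17 2001 11:00 PM + 6 h = Feb 18 2001 5:00 AM.
Feb 18 2001 5:00 AM + 6 h = Feb 18 2001 11:00 AM.
Feb 18 2001 11:00 AM + 6 h = Feb 18 2001 5:00 PM.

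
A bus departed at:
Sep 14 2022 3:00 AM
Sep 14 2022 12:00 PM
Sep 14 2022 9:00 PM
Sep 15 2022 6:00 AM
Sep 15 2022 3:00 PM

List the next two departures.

Sep 16 2022 12:00 AM, Sep 16 2022 9:00 AM

Spacing: 9, 9, 9, 9 h — constant 9 h.
Sep 15 2022 3:00 PM + 9 h = Sep 16 2022 12:00 AM.
Sep 16 2022 12:00 AM + 9 h = Sep 16 2022 9:00 AM.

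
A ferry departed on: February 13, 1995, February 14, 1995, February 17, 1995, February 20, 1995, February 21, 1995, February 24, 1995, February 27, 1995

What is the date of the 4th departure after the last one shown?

March 7, 1995

Every event lands on a Monday or Tuesday or Friday (gaps cycle 1, 3, 3, 1, 3, 3).
So the schedule is: every Monday, Tuesday and Friday.
Next Tuesday: February 28, 1995.
The following Friday is March 3, 1995.
The following Monday is March 6, 1995.
The following Tuesday is March 7, 1995.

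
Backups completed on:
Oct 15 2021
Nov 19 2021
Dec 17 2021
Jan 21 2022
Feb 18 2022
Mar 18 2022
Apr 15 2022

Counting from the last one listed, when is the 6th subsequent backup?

Oct 21 2022

Gaps: 35, 28, 35, 28, 28, 28 days — a mix of 28 and 35. Every date is a Friday.
Each is the 3rd Friday of its month.
May 2022 — 3rd Friday is May 20 2022.
June 2022 — 3rd Friday is Jun 17 2022.
3rd Friday of July 2022: Jul 15 2022.
August 2022 — 3rd Friday is Aug 19 2022.
September 2022 — 3rd Friday is Sep 16 2022.
October 2022 — 3rd Friday is Oct 21 2022.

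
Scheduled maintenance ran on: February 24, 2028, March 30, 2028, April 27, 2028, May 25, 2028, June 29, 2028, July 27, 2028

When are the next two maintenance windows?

These are Thursdays with 35, 28, 28, 35, 28-day gaps.
Each is the final Thursday of its month — March 30, 2028 is past the 28th, so '4th Thursday' doesn't fit.
Last Thursday of August 2028: August 31, 2028.
September 2028 ends with Thursday September 28, 2028.

August 31, 2028; September 28, 2028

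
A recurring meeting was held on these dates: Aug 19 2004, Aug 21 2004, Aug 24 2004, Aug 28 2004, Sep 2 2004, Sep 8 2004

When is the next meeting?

The spacing grows by 1 each time: 2, 3, 4, 5, 6 days.
Next gap: 7 days. Sep 8 2004 + 7 days = Sep 15 2004.

Sep 15 2004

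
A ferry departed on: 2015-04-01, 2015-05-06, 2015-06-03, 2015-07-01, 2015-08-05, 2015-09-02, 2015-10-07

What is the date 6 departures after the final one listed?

Gaps: 35, 28, 28, 35, 28, 35 days — a mix of 28 and 35. Every date is a Wednesday.
Each is the 1st Wednesday of its month.
1st Wednesday of November 2015: 2015-11-04.
1st Wednesday of December 2015: 2015-12-02.
January 2016 — 1st Wednesday is 2016-01-06.
1st Wednesday of February 2016: 2016-02-03.
March 2016 — 1st Wednesday is 2016-03-02.
April 2016 — 1st Wednesday is 2016-04-06.

2016-04-06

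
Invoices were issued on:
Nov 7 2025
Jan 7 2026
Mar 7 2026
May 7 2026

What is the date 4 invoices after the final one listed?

Jan 7 2027

The day-of-month is always 7 (61, 59, 61 days between events).
So this recurs on the 7th of every 2 months.
Next: July 2026 → Jul 7 2026.
Next: September 2026 → Sep 7 2026.
Next: November 2026 → Nov 7 2026.
Next: January 2027 → Jan 7 2027.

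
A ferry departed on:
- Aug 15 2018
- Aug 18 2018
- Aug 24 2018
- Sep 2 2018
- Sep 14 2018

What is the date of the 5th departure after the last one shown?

Dec 28 2018

Intervals are 3, 6, 9, 12 days — an arithmetic progression with common difference 3.
Next gap: 15 days. Sep 14 2018 + 15 days = Sep 29 2018.
Next gap: 18 days. Sep 29 2018 + 18 days = Oct 17 2018.
Next gap: 21 days. Oct 17 2018 + 21 days = Nov 7 2018.
Next gap: 24 days. Nov 7 2018 + 24 days = Dec 1 2018.
Next gap: 27 days. Dec 1 2018 + 27 days = Dec 28 2018.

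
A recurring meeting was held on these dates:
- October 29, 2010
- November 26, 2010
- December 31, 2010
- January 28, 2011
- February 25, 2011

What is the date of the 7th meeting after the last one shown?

September 30, 2011

These are Fridays with 28, 35, 28, 28-day gaps.
Each is the final Friday of its month — October 29, 2010 is past the 28th, so '4th Friday' doesn't fit.
Last Friday of March 2011: March 25, 2011.
April 2011 ends with Friday April 29, 2011.
May 2011 ends with Friday May 27, 2011.
Last Friday of June 2011: June 24, 2011.
Last Friday of July 2011: July 29, 2011.
Last Friday of August 2011: August 26, 2011.
September 2011 ends with Friday September 30, 2011.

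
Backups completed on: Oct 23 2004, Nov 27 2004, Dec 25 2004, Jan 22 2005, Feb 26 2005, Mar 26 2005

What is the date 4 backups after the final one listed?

Jul 23 2005

All dates are Saturdays, 35, 28, 28, 35, 28 days apart.
Specifically, the 4th Saturday of each month.
April 2005 — 4th Saturday is Apr 23 2005.
May 2005 — 4th Saturday is May 28 2005.
4th Saturday of June 2005: Jun 25 2005.
4th Saturday of July 2005: Jul 23 2005.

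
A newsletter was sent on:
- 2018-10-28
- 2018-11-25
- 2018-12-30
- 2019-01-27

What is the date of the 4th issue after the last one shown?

2019-05-26

These are Sundays with 28, 35, 28-day gaps.
Each is the final Sunday of its month — 2018-12-30 is past the 28th, so '4th Sunday' doesn't fit.
February 2019 ends with Sunday 2019-02-24.
March 2019 ends with Sunday 2019-03-31.
April 2019 ends with Sunday 2019-04-28.
Last Sunday of May 2019: 2019-05-26.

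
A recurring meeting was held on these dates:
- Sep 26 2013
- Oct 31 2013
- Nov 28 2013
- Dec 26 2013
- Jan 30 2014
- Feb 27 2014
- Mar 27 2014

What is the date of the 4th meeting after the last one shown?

All Thursdays; the gaps (35, 28, 28, 35, 28, 28) vary with month length.
This is the last Thursday of each month.
April 2014 ends with Thursday Apr 24 2014.
Last Thursday of May 2014: May 29 2014.
June 2014 ends with Thursday Jun 26 2014.
Last Thursday of July 2014: Jul 31 2014.

Jul 31 2014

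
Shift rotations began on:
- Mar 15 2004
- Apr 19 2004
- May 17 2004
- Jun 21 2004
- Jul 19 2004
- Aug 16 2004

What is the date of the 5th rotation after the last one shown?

Jan 17 2005

Gaps: 35, 28, 35, 28, 28 days — a mix of 28 and 35. Every date is a Monday.
Each is the 3rd Monday of its month.
3rd Monday of September 2004: Sep 20 2004.
October 2004 — 3rd Monday is Oct 18 2004.
3rd Monday of November 2004: Nov 15 2004.
December 2004 — 3rd Monday is Dec 20 2004.
January 2005 — 3rd Monday is Jan 17 2005.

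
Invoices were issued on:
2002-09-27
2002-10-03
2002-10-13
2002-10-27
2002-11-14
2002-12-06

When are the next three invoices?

The spacing grows by 4 each time: 6, 10, 14, 18, 22 days.
Next gap: 26 days. 2002-12-06 + 26 days = 2003-01-01.
Next gap: 30 days. 2003-01-01 + 30 days = 2003-01-31.
Next gap: 34 days. 2003-01-31 + 34 days = 2003-03-06.

2003-01-01, 2003-01-31, 2003-03-06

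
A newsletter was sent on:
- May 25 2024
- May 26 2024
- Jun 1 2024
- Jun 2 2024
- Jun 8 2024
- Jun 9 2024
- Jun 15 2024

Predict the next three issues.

Jun 16 2024, Jun 22 2024, Jun 23 2024

Gaps: 1, 6, 1, 6, 1, 6 days — not constant, but cyclic with period 2.
The events fall on every Saturday and Sunday.
Next Sunday: Jun 16 2024.
The following Saturday is Jun 22 2024.
Next Sunday: Jun 23 2024.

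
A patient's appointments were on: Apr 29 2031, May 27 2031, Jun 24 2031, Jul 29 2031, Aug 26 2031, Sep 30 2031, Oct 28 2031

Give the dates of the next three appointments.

These are Tuesdays with 28, 28, 35, 28, 35, 28-day gaps.
Each is the final Tuesday of its month — Apr 29 2031 is past the 28th, so '4th Tuesday' doesn't fit.
November 2031 ends with Tuesday Nov 25 2031.
Last Tuesday of December 2031: Dec 30 2031.
January 2032 ends with Tuesday Jan 27 2032.

Nov 25 2031, Dec 30 2031, Jan 27 2032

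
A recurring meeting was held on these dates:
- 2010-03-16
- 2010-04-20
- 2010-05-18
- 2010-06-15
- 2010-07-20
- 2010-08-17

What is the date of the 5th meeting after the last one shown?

Gaps: 35, 28, 28, 35, 28 days — a mix of 28 and 35. Every date is a Tuesday.
Each is the 3rd Tuesday of its month.
September 2010 — 3rd Tuesday is 2010-09-21.
October 2010 — 3rd Tuesday is 2010-10-19.
3rd Tuesday of November 2010: 2010-11-16.
3rd Tuesday of December 2010: 2010-12-21.
January 2011 — 3rd Tuesday is 2011-01-18.

2011-01-18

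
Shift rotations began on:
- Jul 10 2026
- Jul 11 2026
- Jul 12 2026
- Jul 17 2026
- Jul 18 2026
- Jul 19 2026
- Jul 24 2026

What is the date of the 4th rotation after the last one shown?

Aug 1 2026

The gap pattern 1, 1, 5, 1, 1, 5 repeats every 3 events.
These are the Fridays, Saturdays and Sundays of each week.
Next Saturday: Jul 25 2026.
Next Sunday: Jul 26 2026.
Next Friday: Jul 31 2026.
The following Saturday is Aug 1 2026.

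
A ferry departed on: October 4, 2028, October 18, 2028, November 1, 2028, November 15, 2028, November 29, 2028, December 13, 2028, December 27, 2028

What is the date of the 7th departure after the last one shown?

Every event comes 14 days after the last (14, 14, 14, 14, 14, 14).
December 27, 2028 + 14 days = January 10, 2029.
January 10, 2029 + 14 days = January 24, 2029.
January 24, 2029 + 14 days = February 7, 2029.
February 7, 2029 + 14 days = February 21, 2029.
February 21, 2029 + 14 days = March 7, 2029.
March 7, 2029 + 14 days = March 21, 2029.
March 21, 2029 + 14 days = April 4, 2029.

April 4, 2029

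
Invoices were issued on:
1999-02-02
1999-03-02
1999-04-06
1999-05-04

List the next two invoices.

These are Tuesdays at 28- or 35-day spacing (28, 35, 28).
The pattern: 1st Tuesday of the month.
1st Tuesday of June 1999: 1999-06-01.
July 1999 — 1st Tuesday is 1999-07-06.

1999-06-01, 1999-07-06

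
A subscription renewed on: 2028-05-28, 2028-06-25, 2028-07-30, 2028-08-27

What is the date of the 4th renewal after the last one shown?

Every date is a Sunday; gaps 28, 35, 28 days.
Each is the last Sunday of its month (at least one falls on the 29th or later, ruling out '4th Sunday').
Last Sunday of September 2028: 2028-09-24.
Last Sunday of October 2028: 2028-10-29.
November 2028 ends with Sunday 2028-11-26.
December 2028 ends with Sunday 2028-12-31.

2028-12-31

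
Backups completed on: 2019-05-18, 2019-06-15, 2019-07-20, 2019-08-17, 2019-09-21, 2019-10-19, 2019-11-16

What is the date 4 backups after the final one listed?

Gaps: 28, 35, 28, 35, 28, 28 days — a mix of 28 and 35. Every date is a Saturday.
Each is the 3rd Saturday of its month.
December 2019 — 3rd Saturday is 2019-12-21.
January 2020 — 3rd Saturday is 2020-01-18.
February 2020 — 3rd Saturday is 2020-02-15.
March 2020 — 3rd Saturday is 2020-03-21.

2020-03-21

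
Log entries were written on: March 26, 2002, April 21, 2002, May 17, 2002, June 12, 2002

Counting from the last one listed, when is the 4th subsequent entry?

The spacing is 26, 26, 26 days — always 26 days.
June 12, 2002 + 26 days = July 8, 2002.
July 8, 2002 + 26 days = August 3, 2002.
August 3, 2002 + 26 days = August 29, 2002.
August 29, 2002 + 26 days = September 24, 2002.

September 24, 2002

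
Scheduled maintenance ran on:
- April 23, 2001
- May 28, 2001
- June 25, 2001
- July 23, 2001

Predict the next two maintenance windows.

August 27, 2001; September 24, 2001

All dates are Mondays, 35, 28, 28 days apart.
Specifically, the 4th Monday of each month.
August 2001 — 4th Monday is August 27, 2001.
4th Monday of September 2001: September 24, 2001.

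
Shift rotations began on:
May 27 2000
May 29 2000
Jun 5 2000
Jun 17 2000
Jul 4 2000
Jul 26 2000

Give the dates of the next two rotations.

The spacing grows by 5 each time: 2, 7, 12, 17, 22 days.
Next gap: 27 days. Jul 26 2000 + 27 days = Aug 22 2000.
Next gap: 32 days. Aug 22 2000 + 32 days = Sep 23 2000.

Aug 22 2000, Sep 23 2000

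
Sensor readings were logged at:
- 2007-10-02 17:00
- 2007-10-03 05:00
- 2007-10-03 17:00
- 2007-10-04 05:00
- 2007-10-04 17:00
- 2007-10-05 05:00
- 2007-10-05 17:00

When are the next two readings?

2007-10-06 05:00, 2007-10-06 17:00

The interval is a steady 12 hours (12, 12, 12, 12, 12, 12).
2007-10-05 17:00 + 12 h = 2007-10-06 05:00.
2007-10-06 05:00 + 12 h = 2007-10-06 17:00.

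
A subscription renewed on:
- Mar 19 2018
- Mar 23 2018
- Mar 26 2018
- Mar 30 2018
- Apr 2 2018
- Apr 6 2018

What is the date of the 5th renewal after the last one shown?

The gap pattern 4, 3, 4, 3, 4 repeats every 2 events.
These are the Mondays and Fridays of each week.
Next Monday: Apr 9 2018.
Next Friday: Apr 13 2018.
The following Monday is Apr 16 2018.
Next Friday: Apr 20 2018.
Next Monday: Apr 23 2018.

Apr 23 2018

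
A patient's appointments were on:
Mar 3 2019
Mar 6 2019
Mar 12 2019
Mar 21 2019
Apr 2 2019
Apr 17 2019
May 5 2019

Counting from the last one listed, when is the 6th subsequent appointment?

Oct 23 2019

The spacing grows by 3 each time: 3, 6, 9, 12, 15, 18 days.
Next gap: 21 days. May 5 2019 + 21 days = May 26 2019.
Next gap: 24 days. May 26 2019 + 24 days = Jun 19 2019.
Next gap: 27 days. Jun 19 2019 + 27 days = Jul 16 2019.
Next gap: 30 days. Jul 16 2019 + 30 days = Aug 15 2019.
Next gap: 33 days. Aug 15 2019 + 33 days = Sep 17 2019.
Next gap: 36 days. Sep 17 2019 + 36 days = Oct 23 2019.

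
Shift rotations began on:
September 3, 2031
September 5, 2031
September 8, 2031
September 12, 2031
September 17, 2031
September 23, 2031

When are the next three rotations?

September 30, 2031; October 8, 2031; October 17, 2031

The spacing grows by 1 each time: 2, 3, 4, 5, 6 days.
Next gap: 7 days. September 23, 2031 + 7 days = September 30, 2031.
Next gap: 8 days. September 30, 2031 + 8 days = October 8, 2031.
Next gap: 9 days. October 8, 2031 + 9 days = October 17, 2031.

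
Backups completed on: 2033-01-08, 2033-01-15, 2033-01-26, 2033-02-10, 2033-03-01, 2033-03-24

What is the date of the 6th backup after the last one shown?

Gaps: 7, 11, 15, 19, 23 days — each gap is 4 larger than the previous one.
Next gap: 27 days. 2033-03-24 + 27 days = 2033-04-20.
Next gap: 31 days. 2033-04-20 + 31 days = 2033-05-21.
Next gap: 35 days. 2033-05-21 + 35 days = 2033-06-25.
Next gap: 39 days. 2033-06-25 + 39 days = 2033-08-03.
Next gap: 43 days. 2033-08-03 + 43 days = 2033-09-15.
Next gap: 47 days. 2033-09-15 + 47 days = 2033-11-01.

2033-11-01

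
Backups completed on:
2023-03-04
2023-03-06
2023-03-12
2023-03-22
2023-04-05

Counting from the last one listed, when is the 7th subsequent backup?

2023-11-01

The spacing grows by 4 each time: 2, 6, 10, 14 days.
Next gap: 18 days. 2023-04-05 + 18 days = 2023-04-23.
Next gap: 22 days. 2023-04-23 + 22 days = 2023-05-15.
Next gap: 26 days. 2023-05-15 + 26 days = 2023-06-10.
Next gap: 30 days. 2023-06-10 + 30 days = 2023-07-10.
Next gap: 34 days. 2023-07-10 + 34 days = 2023-08-13.
Next gap: 38 days. 2023-08-13 + 38 days = 2023-09-20.
Next gap: 42 days. 2023-09-20 + 42 days = 2023-11-01.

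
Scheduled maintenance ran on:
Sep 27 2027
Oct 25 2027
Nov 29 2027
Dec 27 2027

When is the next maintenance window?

Jan 31 2028

Every date is a Monday; gaps 28, 35, 28 days.
Each is the last Monday of its month (at least one falls on the 29th or later, ruling out '4th Monday').
Last Monday of January 2028: Jan 31 2028.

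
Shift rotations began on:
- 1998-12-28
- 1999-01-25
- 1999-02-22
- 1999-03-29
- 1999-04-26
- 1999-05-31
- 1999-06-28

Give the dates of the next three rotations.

1999-07-26, 1999-08-30, 1999-09-27

Every date is a Monday; gaps 28, 28, 35, 28, 35, 28 days.
Each is the last Monday of its month (at least one falls on the 29th or later, ruling out '4th Monday').
Last Monday of July 1999: 1999-07-26.
Last Monday of August 1999: 1999-08-30.
Last Monday of September 1999: 1999-09-27.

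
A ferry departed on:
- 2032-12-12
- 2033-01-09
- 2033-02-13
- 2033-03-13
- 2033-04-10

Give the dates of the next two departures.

2033-05-08, 2033-06-12

These are Sundays at 28- or 35-day spacing (28, 35, 28, 28).
The pattern: 2nd Sunday of the month.
2nd Sunday of May 2033: 2033-05-08.
June 2033 — 2nd Sunday is 2033-06-12.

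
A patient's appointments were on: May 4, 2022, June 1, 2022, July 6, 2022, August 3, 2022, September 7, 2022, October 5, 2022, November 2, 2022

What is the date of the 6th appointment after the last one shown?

May 3, 2023

These are Wednesdays at 28- or 35-day spacing (28, 35, 28, 35, 28, 28).
The pattern: 1st Wednesday of the month.
December 2022 — 1st Wednesday is December 7, 2022.
1st Wednesday of January 2023: January 4, 2023.
1st Wednesday of February 2023: February 1, 2023.
1st Wednesday of March 2023: March 1, 2023.
1st Wednesday of April 2023: April 5, 2023.
1st Wednesday of May 2023: May 3, 2023.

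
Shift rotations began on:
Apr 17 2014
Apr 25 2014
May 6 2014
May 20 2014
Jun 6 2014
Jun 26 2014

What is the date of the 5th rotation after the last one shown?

Nov 18 2014

Gaps: 8, 11, 14, 17, 20 days — each gap is 3 larger than the previous one.
Next gap: 23 days. Jun 26 2014 + 23 days = Jul 19 2014.
Next gap: 26 days. Jul 19 2014 + 26 days = Aug 14 2014.
Next gap: 29 days. Aug 14 2014 + 29 days = Sep 12 2014.
Next gap: 32 days. Sep 12 2014 + 32 days = Oct 14 2014.
Next gap: 35 days. Oct 14 2014 + 35 days = Nov 18 2014.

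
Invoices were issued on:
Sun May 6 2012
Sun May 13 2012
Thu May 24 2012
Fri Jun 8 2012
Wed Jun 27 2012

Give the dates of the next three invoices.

Fri Jul 20 2012, Thu Aug 16 2012, Sun Sep 16 2012

The spacing grows by 4 each time: 7, 11, 15, 19 days.
Next gap: 23 days. Wed Jun 27 2012 + 23 days = Fri Jul 20 2012.
Next gap: 27 days. Fri Jul 20 2012 + 27 days = Thu Aug 16 2012.
Next gap: 31 days. Thu Aug 16 2012 + 31 days = Sun Sep 16 2012.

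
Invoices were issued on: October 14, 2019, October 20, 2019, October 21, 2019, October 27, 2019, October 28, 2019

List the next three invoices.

November 3, 2019; November 4, 2019; November 10, 2019

Gaps: 6, 1, 6, 1 days — not constant, but cyclic with period 2.
The events fall on every Monday and Sunday.
The following Sunday is November 3, 2019.
Next Monday: November 4, 2019.
Next Sunday: November 10, 2019.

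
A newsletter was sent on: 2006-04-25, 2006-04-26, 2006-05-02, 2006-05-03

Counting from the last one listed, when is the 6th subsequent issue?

2006-05-24

The gap pattern 1, 6, 1 repeats every 2 events.
These are the Tuesdays and Wednesdays of each week.
The following Tuesday is 2006-05-09.
Next Wednesday: 2006-05-10.
Next Tuesday: 2006-05-16.
The following Wednesday is 2006-05-17.
Next Tuesday: 2006-05-23.
Next Wednesday: 2006-05-24.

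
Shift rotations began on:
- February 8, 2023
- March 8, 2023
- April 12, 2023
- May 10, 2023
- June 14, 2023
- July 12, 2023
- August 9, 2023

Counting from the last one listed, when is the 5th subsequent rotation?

These are Wednesdays at 28- or 35-day spacing (28, 35, 28, 35, 28, 28).
The pattern: 2nd Wednesday of the month.
2nd Wednesday of September 2023: September 13, 2023.
October 2023 — 2nd Wednesday is October 11, 2023.
November 2023 — 2nd Wednesday is November 8, 2023.
2nd Wednesday of December 2023: December 13, 2023.
2nd Wednesday of January 2024: January 10, 2024.

January 10, 2024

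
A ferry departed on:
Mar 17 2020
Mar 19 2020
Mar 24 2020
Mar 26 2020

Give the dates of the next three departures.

Gaps: 2, 5, 2 days — not constant, but cyclic with period 2.
The events fall on every Tuesday and Thursday.
The following Tuesday is Mar 31 2020.
The following Thursday is Apr 2 2020.
Next Tuesday: Apr 7 2020.

Mar 31 2020, Apr 2 2020, Apr 7 2020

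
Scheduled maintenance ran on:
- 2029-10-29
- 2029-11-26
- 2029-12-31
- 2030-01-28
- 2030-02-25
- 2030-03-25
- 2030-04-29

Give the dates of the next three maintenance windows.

2030-05-27, 2030-06-24, 2030-07-29

Every date is a Monday; gaps 28, 35, 28, 28, 28, 35 days.
Each is the last Monday of its month (at least one falls on the 29th or later, ruling out '4th Monday').
May 2030 ends with Monday 2030-05-27.
Last Monday of June 2030: 2030-06-24.
Last Monday of July 2030: 2030-07-29.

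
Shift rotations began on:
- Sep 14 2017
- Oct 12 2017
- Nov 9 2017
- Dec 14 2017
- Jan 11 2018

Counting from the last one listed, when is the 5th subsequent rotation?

These are Thursdays at 28- or 35-day spacing (28, 28, 35, 28).
The pattern: 2nd Thursday of the month.
February 2018 — 2nd Thursday is Feb 8 2018.
March 2018 — 2nd Thursday is Mar 8 2018.
2nd Thursday of April 2018: Apr 12 2018.
2nd Thursday of May 2018: May 10 2018.
June 2018 — 2nd Thursday is Jun 14 2018.

Jun 14 2018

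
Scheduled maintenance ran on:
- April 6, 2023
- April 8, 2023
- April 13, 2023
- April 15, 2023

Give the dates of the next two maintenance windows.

Gaps: 2, 5, 2 days — not constant, but cyclic with period 2.
The events fall on every Thursday and Saturday.
The following Thursday is April 20, 2023.
The following Saturday is April 22, 2023.

April 20, 2023; April 22, 2023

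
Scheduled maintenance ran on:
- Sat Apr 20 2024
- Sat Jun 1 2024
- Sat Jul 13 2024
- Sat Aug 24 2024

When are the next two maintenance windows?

Sat Oct 5 2024, Sat Nov 16 2024

Every event comes 42 days after the last (42, 42, 42).
Sat Aug 24 2024 + 42 days = Sat Oct 5 2024.
Sat Oct 5 2024 + 42 days = Sat Nov 16 2024.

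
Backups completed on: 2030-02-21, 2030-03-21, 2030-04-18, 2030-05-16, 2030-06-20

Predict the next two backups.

All dates are Thursdays, 28, 28, 28, 35 days apart.
Specifically, the 3rd Thursday of each month.
July 2030 — 3rd Thursday is 2030-07-18.
August 2030 — 3rd Thursday is 2030-08-15.

2030-07-18, 2030-08-15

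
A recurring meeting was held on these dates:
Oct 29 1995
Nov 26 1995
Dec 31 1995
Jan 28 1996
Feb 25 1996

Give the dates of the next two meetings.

Every date is a Sunday; gaps 28, 35, 28, 28 days.
Each is the last Sunday of its month (at least one falls on the 29th or later, ruling out '4th Sunday').
Last Sunday of March 1996: Mar 31 1996.
April 1996 ends with Sunday Apr 28 1996.

Mar 31 1996, Apr 28 1996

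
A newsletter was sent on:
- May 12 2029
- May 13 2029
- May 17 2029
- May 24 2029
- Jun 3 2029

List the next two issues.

Gaps: 1, 4, 7, 10 days — each gap is 3 larger than the previous one.
Next gap: 13 days. Jun 3 2029 + 13 days = Jun 16 2029.
Next gap: 16 days. Jun 16 2029 + 16 days = Jul 2 2029.

Jun 16 2029, Jul 2 2029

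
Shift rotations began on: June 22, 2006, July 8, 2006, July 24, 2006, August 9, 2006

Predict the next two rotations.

August 25, 2006; September 10, 2006

Every event comes 16 days after the last (16, 16, 16).
August 9, 2006 + 16 days = August 25, 2006.
August 25, 2006 + 16 days = September 10, 2006.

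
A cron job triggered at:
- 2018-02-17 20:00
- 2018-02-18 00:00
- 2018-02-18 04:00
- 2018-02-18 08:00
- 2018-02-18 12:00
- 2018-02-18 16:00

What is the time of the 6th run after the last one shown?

2018-02-19 16:00

The interval is a steady 4 hours (4, 4, 4, 4, 4).
2018-02-18 16:00 + 4 h = 2018-02-18 20:00.
2018-02-18 20:00 + 4 h = 2018-02-19 00:00.
2018-02-19 00:00 + 4 h = 2018-02-19 04:00.
2018-02-19 04:00 + 4 h = 2018-02-19 08:00.
2018-02-19 08:00 + 4 h = 2018-02-19 12:00.
2018-02-19 12:00 + 4 h = 2018-02-19 16:00.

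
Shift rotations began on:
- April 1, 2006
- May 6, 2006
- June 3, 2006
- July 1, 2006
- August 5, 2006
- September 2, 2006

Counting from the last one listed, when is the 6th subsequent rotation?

All dates are Saturdays, 35, 28, 28, 35, 28 days apart.
Specifically, the 1st Saturday of each month.
October 2006 — 1st Saturday is October 7, 2006.
1st Saturday of November 2006: November 4, 2006.
December 2006 — 1st Saturday is December 2, 2006.
January 2007 — 1st Saturday is January 6, 2007.
February 2007 — 1st Saturday is February 3, 2007.
1st Saturday of March 2007: March 3, 2007.

March 3, 2007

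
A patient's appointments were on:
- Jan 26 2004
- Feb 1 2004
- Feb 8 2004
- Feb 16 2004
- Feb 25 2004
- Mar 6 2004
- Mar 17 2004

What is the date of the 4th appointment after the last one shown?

May 10 2004

The spacing grows by 1 each time: 6, 7, 8, 9, 10, 11 days.
Next gap: 12 days. Mar 17 2004 + 12 days = Mar 29 2004.
Next gap: 13 days. Mar 29 2004 + 13 days = Apr 11 2004.
Next gap: 14 days. Apr 11 2004 + 14 days = Apr 25 2004.
Next gap: 15 days. Apr 25 2004 + 15 days = May 10 2004.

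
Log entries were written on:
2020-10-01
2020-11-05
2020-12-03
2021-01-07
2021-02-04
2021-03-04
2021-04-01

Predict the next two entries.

All dates are Thursdays, 35, 28, 35, 28, 28, 28 days apart.
Specifically, the 1st Thursday of each month.
May 2021 — 1st Thursday is 2021-05-06.
1st Thursday of June 2021: 2021-06-03.

2021-05-06, 2021-06-03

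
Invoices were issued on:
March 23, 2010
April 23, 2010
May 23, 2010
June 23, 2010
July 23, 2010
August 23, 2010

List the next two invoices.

September 23, 2010; October 23, 2010

Gaps: 31, 30, 31, 30, 31 days — not constant. Every event is on the 23rd of the month.
Pattern: the 23rd of each month.
September 2010: September 23, 2010.
October 2010: October 23, 2010.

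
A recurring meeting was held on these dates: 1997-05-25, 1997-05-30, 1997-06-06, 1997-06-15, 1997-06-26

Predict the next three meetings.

1997-07-09, 1997-07-24, 1997-08-10

Intervals are 5, 7, 9, 11 days — an arithmetic progression with common difference 2.
Next gap: 13 days. 1997-06-26 + 13 days = 1997-07-09.
Next gap: 15 days. 1997-07-09 + 15 days = 1997-07-24.
Next gap: 17 days. 1997-07-24 + 17 days = 1997-08-10.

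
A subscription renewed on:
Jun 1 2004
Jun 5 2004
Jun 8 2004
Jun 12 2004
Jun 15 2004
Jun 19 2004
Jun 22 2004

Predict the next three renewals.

Gaps: 4, 3, 4, 3, 4, 3 days — not constant, but cyclic with period 2.
The events fall on every Tuesday and Saturday.
Next Saturday: Jun 26 2004.
The following Tuesday is Jun 29 2004.
The following Saturday is Jul 3 2004.

Jun 26 2004, Jun 29 2004, Jul 3 2004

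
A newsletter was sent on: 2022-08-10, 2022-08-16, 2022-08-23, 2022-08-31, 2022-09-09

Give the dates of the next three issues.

2022-09-19, 2022-09-30, 2022-10-12

Intervals are 6, 7, 8, 9 days — an arithmetic progression with common difference 1.
Next gap: 10 days. 2022-09-09 + 10 days = 2022-09-19.
Next gap: 11 days. 2022-09-19 + 11 days = 2022-09-30.
Next gap: 12 days. 2022-09-30 + 12 days = 2022-10-12.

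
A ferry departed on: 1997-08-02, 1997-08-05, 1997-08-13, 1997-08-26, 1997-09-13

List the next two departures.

1997-10-06, 1997-11-03

Gaps: 3, 8, 13, 18 days — each gap is 5 larger than the previous one.
Next gap: 23 days. 1997-09-13 + 23 days = 1997-10-06.
Next gap: 28 days. 1997-10-06 + 28 days = 1997-11-03.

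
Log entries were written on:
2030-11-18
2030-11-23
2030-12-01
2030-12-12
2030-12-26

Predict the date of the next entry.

2031-01-12

The spacing grows by 3 each time: 5, 8, 11, 14 days.
Next gap: 17 days. 2030-12-26 + 17 days = 2031-01-12.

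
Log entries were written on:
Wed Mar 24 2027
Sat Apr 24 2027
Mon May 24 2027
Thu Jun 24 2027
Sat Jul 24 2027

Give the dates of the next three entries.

The day-of-month is always 24 (31, 30, 31, 30 days between events).
So this recurs on the 24th of each month.
Next: August 2027 → Tue Aug 24 2027.
Next: September 2027 → Fri Sep 24 2027.
Next: October 2027 → Sun Oct 24 2027.

Tue Aug 24 2027, Fri Sep 24 2027, Sun Oct 24 2027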